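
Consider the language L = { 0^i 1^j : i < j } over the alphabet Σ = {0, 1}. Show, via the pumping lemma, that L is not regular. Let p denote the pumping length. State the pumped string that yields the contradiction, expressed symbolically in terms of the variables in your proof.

Suppose for contradiction that L is regular, and let p be the pumping length.
Choose w = 0^p 1^{p+1} ∈ L, with |w| = 2p+1 ≥ p.
The pumping lemma gives a decomposition w = xyz where |xy| ≤ p and |y| ≥ 1.
Because |xy| ≤ p and w begins with p copies of 0, we have y = 0^k with 1 ≤ k ≤ p.
Consider xy^2z = 0^{p+k} 1^{p+1}. Since k ≥ 1, the 0-count p+k is at least p+1, so i < j fails; thus xy^2z ∉ L.
This is a contradiction; hence L is not regular.

0^{p+k} 1^{p+1}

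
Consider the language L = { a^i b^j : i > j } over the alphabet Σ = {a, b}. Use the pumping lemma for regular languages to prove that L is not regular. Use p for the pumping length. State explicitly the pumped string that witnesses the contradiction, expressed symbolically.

a^{p+1-k} b^p

Toward a contradiction, assume L is regular with pumping length p.
Choose w = a^{p+1} b^p ∈ L, with |w| = 2p+1 ≥ p.
Write w = xyz as guaranteed by the lemma, with |xy| ≤ p and |y| ≥ 1.
The first p characters of w are a's, so xy (and hence y) consists only of a's. Write y = a^k, 1 ≤ k ≤ p.
Consider xy^0z = xz = a^{p+1-k} b^p. Since k ≥ 1, the a-count p+1-k is at most p, so i > j fails; thus xz ∉ L.
This is a contradiction; hence L is not regular.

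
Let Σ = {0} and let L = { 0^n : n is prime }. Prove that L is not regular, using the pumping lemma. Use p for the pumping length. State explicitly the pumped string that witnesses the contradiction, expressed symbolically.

0^{q(1+k)}

Suppose for contradiction that L is regular, and let p be the pumping length.
Let q be a prime with q ≥ p+2 (infinitely many primes exist), and take w = 0^q ∈ L with |w| = q ≥ p.
By the pumping lemma, w = xyz with |xy| ≤ p and y is nonempty.
Then y = 0^k for some k with 1 ≤ k ≤ p.
Since 1 ≤ k ≤ p, |xz| = q-k. Pump with i = q+1: |xy^{q+1}z| = (q-k)+(q+1)k = q+qk = q(1+k), which is composite (both factors ≥ 2). So xy^{q+1}z = 0^{q(1+k)} ∉ L.
This is a contradiction; hence L is not regular.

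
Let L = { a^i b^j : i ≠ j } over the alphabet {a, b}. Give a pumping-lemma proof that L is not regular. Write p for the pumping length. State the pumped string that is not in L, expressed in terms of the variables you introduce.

Suppose for contradiction that L is regular, and let p be the pumping length.
Choose w = a^p b^{p+p!}. Since p ≠ p+p!, w ∈ L; and |w| ≥ p.
The pumping lemma gives a decomposition w = xyz where |xy| ≤ p and |y| ≥ 1.
The first p characters of w are a's, so xy (and hence y) consists only of a's. Write y = a^k, 1 ≤ k ≤ p.
Since 1 ≤ k ≤ p, k divides p!; set t = 1 + p!/k. Then xy^t z has p + (p!/k)·k = p + p! copies of a. Now the a-count equals the b-count, so i ≠ j fails. So xy^t z = a^{p+p!} b^{p+p!} ∉ L.
This contradicts the pumping lemma, so L is not regular.

a^{p+p!} b^{p+p!}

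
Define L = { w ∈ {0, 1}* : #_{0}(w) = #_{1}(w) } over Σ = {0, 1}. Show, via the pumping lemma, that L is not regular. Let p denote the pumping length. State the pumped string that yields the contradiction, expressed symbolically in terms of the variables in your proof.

Toward a contradiction, assume L is regular with pumping length p.
Choose w = 0^p 1^p ∈ L with |w| = 2p ≥ p.
By the pumping lemma, w = xyz with |xy| ≤ p and |y| > 0.
The first p characters of w are 0's, so xy (and hence y) consists only of 0's. Write y = 0^k, 1 ≤ k ≤ p.
Pump with i = 2: xy^2z = 0^{p+k} 1^p has p+k occurrences of 0 but only p of 1. Since k ≥ 1 the counts differ, so xy^2z ∉ L.
This contradicts the pumping lemma, so L is not regular.

0^{p+k} 1^p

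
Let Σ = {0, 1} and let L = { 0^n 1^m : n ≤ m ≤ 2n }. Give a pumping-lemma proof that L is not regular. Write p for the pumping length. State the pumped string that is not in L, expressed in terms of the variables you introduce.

0^{p+k} 1^p

Suppose for contradiction that L is regular, and let p be the pumping length.
Take w = 0^p 1^p ∈ L (since p ≤ p ≤ 2p), with |w| = 2p ≥ p.
The pumping lemma gives a decomposition w = xyz where |xy| ≤ p and |y| > 0.
Since the first p symbols of w are all 0's and |xy| ≤ p, y lies entirely in the leading 0-block: y = 0^k for some k with 1 ≤ k ≤ p.
Pump with i = 2: xy^2z = 0^{p+k} 1^p. Now n = p+k > p = m, so the condition n ≤ m fails. Thus xy^2z ∉ L.
This is a contradiction; hence L is not regular.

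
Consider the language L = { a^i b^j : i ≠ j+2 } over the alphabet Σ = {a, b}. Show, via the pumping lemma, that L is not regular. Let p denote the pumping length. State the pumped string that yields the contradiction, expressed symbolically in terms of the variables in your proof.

Suppose for contradiction that L is regular, and let p be the pumping length.
Choose w = a^p b^{p+p!-2}. Since p ≠ (p+p!-2)+2 = p+p!, w ∈ L; and |w| ≥ p.
By the pumping lemma, w = xyz with |xy| ≤ p and y is nonempty.
Because |xy| ≤ p and w begins with p copies of a, we have y = a^k with 1 ≤ k ≤ p.
Since 1 ≤ k ≤ p, k divides p!; set t = 1 + p!/k. Then xy^t z has p + (p!/k)·k = p + p! copies of a. Now the a-count is p+p! and (b-count)+2 = (p+p!-2)+2 = p+p!, so i ≠ j+2 fails. So xy^t z = a^{p+p!} b^{p+p!-2} ∉ L.
This is a contradiction; hence L is not regular.

a^{p+p!} b^{p+p!-2}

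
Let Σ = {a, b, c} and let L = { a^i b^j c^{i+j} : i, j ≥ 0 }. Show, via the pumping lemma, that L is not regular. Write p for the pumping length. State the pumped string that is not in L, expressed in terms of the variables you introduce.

a^{p+k} b^p c^{2p}

Toward a contradiction, assume L is regular with pumping length p.
Take w = a^p b^p c^{2p} ∈ L (with i=j=p, i+j=2p), |w| = 4p ≥ p.
Write w = xyz as guaranteed by the lemma, with |xy| ≤ p and |y| ≥ 1.
Because |xy| ≤ p and w begins with p copies of a, we have y = a^k with 1 ≤ k ≤ p.
Consider xy^2z = a^{p+k} b^p c^{2p}. Now the a- and b-counts sum to 2p+k, but the c-count is 2p ≠ 2p+k. So xy^2z ∉ L.
This is a contradiction; hence L is not regular.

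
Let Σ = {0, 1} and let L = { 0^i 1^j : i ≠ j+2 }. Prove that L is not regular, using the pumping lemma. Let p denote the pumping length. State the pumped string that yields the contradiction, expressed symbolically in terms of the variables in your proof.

Assume L is regular. Let p be the pumping length given by the pumping lemma.
Choose w = 0^p 1^{p+p!-2}. Since p ≠ (p+p!-2)+2 = p+p!, w ∈ L; and |w| ≥ p.
The pumping lemma gives a decomposition w = xyz where |xy| ≤ p and |y| > 0.
The first p characters of w are 0's, so xy (and hence y) consists only of 0's. Write y = 0^k, 1 ≤ k ≤ p.
Since 1 ≤ k ≤ p, k divides p!; set t = 1 + p!/k. Then xy^t z has p + (p!/k)·k = p + p! copies of 0. Now the 0-count is p+p! and (1-count)+2 = (p+p!-2)+2 = p+p!, so i ≠ j+2 fails. So xy^t z = 0^{p+p!} 1^{p+p!-2} ∉ L.
This contradicts the pumping lemma, so L is not regular.

0^{p+p!} 1^{p+p!-2}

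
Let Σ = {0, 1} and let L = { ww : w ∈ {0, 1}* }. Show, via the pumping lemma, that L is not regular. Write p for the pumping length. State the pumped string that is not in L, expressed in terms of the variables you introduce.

Suppose for contradiction that L is regular, and let p be the pumping length.
Take w = 0^p 1^p 0^p 1^p = uu where u = 0^p1^p; then w ∈ L and |w| = 4p ≥ p.
By the pumping lemma, w = xyz with |xy| ≤ p and y is nonempty.
The first p characters of w are 0's, so xy (and hence y) consists only of 0's. Write y = 0^k, 1 ≤ k ≤ p.
Pump with i = 2: xy^2z = 0^{p+k} 1^p 0^p 1^p, of length 4p+k. Suppose this equals vv. The string starts with 0 and ends with 1, so v does too; thus the boundary between the two copies of v is a 1→0 transition. There is exactly one such transition, at position 2p+k, so |v| = 2p+k and |vv| = 4p+2k ≠ 4p+k since k ≥ 1. So xy^2z ∉ L.
This is a contradiction; hence L is not regular.

0^{p+k} 1^p 0^p 1^p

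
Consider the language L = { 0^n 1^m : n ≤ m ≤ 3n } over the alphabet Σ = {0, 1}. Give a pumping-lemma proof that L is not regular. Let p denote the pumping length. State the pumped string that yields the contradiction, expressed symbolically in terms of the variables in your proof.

0^{p+k} 1^p

Assume L is regular. Let p be the pumping length given by the pumping lemma.
Take w = 0^p 1^p ∈ L (since p ≤ p ≤ 3p), with |w| = 2p ≥ p.
By the pumping lemma, w = xyz with |xy| ≤ p and |y| ≥ 1.
Because |xy| ≤ p and w begins with p copies of 0, we have y = 0^k with 1 ≤ k ≤ p.
Pump with i = 2: xy^2z = 0^{p+k} 1^p. Now n = p+k > p = m, so the condition n ≤ m fails. Thus xy^2z ∉ L.
Contradiction. Therefore L is not regular.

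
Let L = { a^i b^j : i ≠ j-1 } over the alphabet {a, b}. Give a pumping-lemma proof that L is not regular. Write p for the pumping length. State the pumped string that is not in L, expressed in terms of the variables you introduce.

Assume L is regular; let p be its pumping constant.
Choose w = a^p b^{p+p!+1}. Since p ≠ (p+p!+1)-1 = p+p!, w ∈ L; and |w| ≥ p.
Write w = xyz as guaranteed by the lemma, with |xy| ≤ p and |y| ≥ 1.
The first p characters of w are a's, so xy (and hence y) consists only of a's. Write y = a^k, 1 ≤ k ≤ p.
Since 1 ≤ k ≤ p, k divides p!; set t = 1 + p!/k. Then xy^t z has p + (p!/k)·k = p + p! copies of a. Now the a-count is p+p! and (b-count)-1 = (p+p!+1)-1 = p+p!, so i ≠ j-1 fails. So xy^t z = a^{p+p!} b^{p+p!+1} ∉ L.
This is a contradiction; hence L is not regular.

a^{p+p!} b^{p+p!+1}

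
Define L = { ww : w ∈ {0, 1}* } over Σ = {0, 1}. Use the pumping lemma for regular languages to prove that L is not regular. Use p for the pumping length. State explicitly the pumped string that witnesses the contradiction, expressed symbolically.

Assume L is regular. Let p be the pumping length given by the pumping lemma.
Take w = 0^p 1^p 0^p 1^p = uu where u = 0^p1^p; then w ∈ L and |w| = 4p ≥ p.
By the pumping lemma, w = xyz with |xy| ≤ p and |y| ≥ 1.
Since the first p symbols of w are all 0's and |xy| ≤ p, y lies entirely in the leading 0-block: y = 0^k for some k with 1 ≤ k ≤ p.
Pump with i = 2: xy^2z = 0^{p+k} 1^p 0^p 1^p, of length 4p+k. Suppose this equals vv. The string starts with 0 and ends with 1, so v does too; thus the boundary between the two copies of v is a 1→0 transition. There is exactly one such transition, at position 2p+k, so |v| = 2p+k and |vv| = 4p+2k ≠ 4p+k since k ≥ 1. So xy^2z ∉ L.
This contradicts the pumping lemma, so L is not regular.

0^{p+k} 1^p 0^p 1^p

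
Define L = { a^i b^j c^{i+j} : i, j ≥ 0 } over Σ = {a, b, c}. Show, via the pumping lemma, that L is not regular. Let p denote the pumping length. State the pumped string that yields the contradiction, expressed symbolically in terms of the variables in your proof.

a^{p+k} b^p c^{2p}

Toward a contradiction, assume L is regular with pumping length p.
Take w = a^p b^p c^{2p} ∈ L (with i=j=p, i+j=2p), |w| = 4p ≥ p.
By the pumping lemma, w = xyz with |xy| ≤ p and y is nonempty.
Since the first p symbols of w are all a's and |xy| ≤ p, y lies entirely in the leading a-block: y = a^k for some k with 1 ≤ k ≤ p.
Consider xy^2z = a^{p+k} b^p c^{2p}. Now the a- and b-counts sum to 2p+k, but the c-count is 2p ≠ 2p+k. So xy^2z ∉ L.
Contradiction. Therefore L is not regular.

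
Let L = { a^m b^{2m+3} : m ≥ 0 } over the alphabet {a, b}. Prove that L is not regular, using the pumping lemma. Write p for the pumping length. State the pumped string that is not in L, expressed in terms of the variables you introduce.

a^{p+k} b^{2p+3}

Suppose for contradiction that L is regular, and let p be the pumping length.
Choose w = a^p b^{2p+3}, which is in L with |w| = 3p+3 ≥ p.
Write w = xyz as guaranteed by the lemma, with |xy| ≤ p and |y| ≥ 1.
The first p characters of w are a's, so xy (and hence y) consists only of a's. Write y = a^k, 1 ≤ k ≤ p.
Pump with i = 2: xy^2z = a^{p+k} b^{2p+3}. For this to lie in L we would need 2p+3 = 2(p+k)+3, which forces k = 0. But k ≥ 1, so xy^2z ∉ L.
Contradiction. Therefore L is not regular.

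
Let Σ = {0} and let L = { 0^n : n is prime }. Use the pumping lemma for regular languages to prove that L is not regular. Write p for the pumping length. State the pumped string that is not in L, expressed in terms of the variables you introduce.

0^{q(1+k)}

Toward a contradiction, assume L is regular with pumping length p.
Let q be a prime with q ≥ p+2 (infinitely many primes exist), and take w = 0^q ∈ L with |w| = q ≥ p.
The pumping lemma gives a decomposition w = xyz where |xy| ≤ p and |y| ≥ 1.
Then y = 0^k for some k with 1 ≤ k ≤ p.
Since 1 ≤ k ≤ p, |xz| = q-k. Pump with i = q+1: |xy^{q+1}z| = (q-k)+(q+1)k = q+qk = q(1+k), which is composite (both factors ≥ 2). So xy^{q+1}z = 0^{q(1+k)} ∉ L.
This contradicts the pumping lemma, so L is not regular.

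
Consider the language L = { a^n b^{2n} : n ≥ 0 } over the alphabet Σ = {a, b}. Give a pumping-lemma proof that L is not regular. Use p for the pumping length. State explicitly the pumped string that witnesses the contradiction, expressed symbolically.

a^{p+k} b^{2p}

Assume L is regular; let p be its pumping constant.
Take w = a^p b^{2p}. Then w ∈ L and |w| = 3p ≥ p.
The pumping lemma gives a decomposition w = xyz where |xy| ≤ p and |y| ≥ 1.
Because |xy| ≤ p and w begins with p copies of a, we have y = a^k with 1 ≤ k ≤ p.
Pump with i = 2: xy^2z = a^{p+k} b^{2p}. For this to lie in L we would need 2p = 2(p+k), which forces k = 0. But k ≥ 1, so xy^2z ∉ L.
Contradiction. Therefore L is not regular.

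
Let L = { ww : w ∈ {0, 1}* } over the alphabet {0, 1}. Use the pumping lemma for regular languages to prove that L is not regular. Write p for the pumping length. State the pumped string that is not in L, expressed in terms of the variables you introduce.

Toward a contradiction, assume L is regular with pumping length p.
Take w = 0^p 1^p 0^p 1^p = uu where u = 0^p1^p; then w ∈ L and |w| = 4p ≥ p.
By the pumping lemma, w = xyz with |xy| ≤ p and y is nonempty.
Because |xy| ≤ p and w begins with p copies of 0, we have y = 0^k with 1 ≤ k ≤ p.
Pump with i = 2: xy^2z = 0^{p+k} 1^p 0^p 1^p, of length 4p+k. Suppose this equals vv. The string starts with 0 and ends with 1, so v does too; thus the boundary between the two copies of v is a 1→0 transition. There is exactly one such transition, at position 2p+k, so |v| = 2p+k and |vv| = 4p+2k ≠ 4p+k since k ≥ 1. So xy^2z ∉ L.
Contradiction. Therefore L is not regular.

0^{p+k} 1^p 0^p 1^p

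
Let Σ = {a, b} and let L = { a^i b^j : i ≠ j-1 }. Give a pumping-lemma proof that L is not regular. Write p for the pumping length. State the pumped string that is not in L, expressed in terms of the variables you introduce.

a^{p+p!} b^{p+p!+1}

Assume L is regular. Let p be the pumping length given by the pumping lemma.
Choose w = a^p b^{p+p!+1}. Since p ≠ (p+p!+1)-1 = p+p!, w ∈ L; and |w| ≥ p.
Write w = xyz as guaranteed by the lemma, with |xy| ≤ p and |y| > 0.
Since the first p symbols of w are all a's and |xy| ≤ p, y lies entirely in the leading a-block: y = a^k for some k with 1 ≤ k ≤ p.
Since 1 ≤ k ≤ p, k divides p!; set t = 1 + p!/k. Then xy^t z has p + (p!/k)·k = p + p! copies of a. Now the a-count is p+p! and (b-count)-1 = (p+p!+1)-1 = p+p!, so i ≠ j-1 fails. So xy^t z = a^{p+p!} b^{p+p!+1} ∉ L.
Contradiction. Therefore L is not regular.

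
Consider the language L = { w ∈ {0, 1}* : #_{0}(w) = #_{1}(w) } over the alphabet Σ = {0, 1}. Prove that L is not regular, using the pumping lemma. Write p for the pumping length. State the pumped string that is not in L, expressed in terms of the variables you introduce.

Suppose for contradiction that L is regular, and let p be the pumping length.
Choose w = 0^p 1^p ∈ L with |w| = 2p ≥ p.
The pumping lemma gives a decomposition w = xyz where |xy| ≤ p and |y| > 0.
The first p characters of w are 0's, so xy (and hence y) consists only of 0's. Write y = 0^k, 1 ≤ k ≤ p.
Pump with i = 2: xy^2z = 0^{p+k} 1^p has p+k occurrences of 0 but only p of 1. Since k ≥ 1 the counts differ, so xy^2z ∉ L.
This contradicts the pumping lemma, so L is not regular.

0^{p+k} 1^p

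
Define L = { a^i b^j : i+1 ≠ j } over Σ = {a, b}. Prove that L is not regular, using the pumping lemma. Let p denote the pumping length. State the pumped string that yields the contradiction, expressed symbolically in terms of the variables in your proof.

a^{p+p!} b^{p+p!+1}

Toward a contradiction, assume L is regular with pumping length p.
Choose w = a^p b^{p+p!+1}. Since p ≠ (p+p!+1)-1 = p+p!, w ∈ L; and |w| ≥ p.
By the pumping lemma, w = xyz with |xy| ≤ p and y is nonempty.
The first p characters of w are a's, so xy (and hence y) consists only of a's. Write y = a^k, 1 ≤ k ≤ p.
Since 1 ≤ k ≤ p, k divides p!; set t = 1 + p!/k. Then xy^t z has p + (p!/k)·k = p + p! copies of a. Now the a-count is p+p! and (b-count)-1 = (p+p!+1)-1 = p+p!, so i+1 ≠ j fails. So xy^t z = a^{p+p!} b^{p+p!+1} ∉ L.
This is a contradiction; hence L is not regular.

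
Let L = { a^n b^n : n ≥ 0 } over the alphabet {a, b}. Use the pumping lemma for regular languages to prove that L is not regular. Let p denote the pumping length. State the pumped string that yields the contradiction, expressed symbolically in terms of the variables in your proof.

Toward a contradiction, assume L is regular with pumping length p.
Let w = a^p b^p ∈ L; note |w| = 2p ≥ p.
Write w = xyz as guaranteed by the lemma, with |xy| ≤ p and |y| > 0.
The first p characters of w are a's, so xy (and hence y) consists only of a's. Write y = a^k, 1 ≤ k ≤ p.
Pump with i = 2: xy^2z = a^{p+k} b^p. For this to lie in L we would need p = p+k, which forces k = 0. But k ≥ 1, so xy^2z ∉ L.
Contradiction. Therefore L is not regular.

a^{p+k} b^p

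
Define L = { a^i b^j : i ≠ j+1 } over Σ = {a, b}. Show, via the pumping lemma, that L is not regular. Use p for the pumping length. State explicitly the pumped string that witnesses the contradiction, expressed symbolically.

Assume L is regular. Let p be the pumping length given by the pumping lemma.
Choose w = a^p b^{p+p!-1}. Since p ≠ (p+p!-1)+1 = p+p!, w ∈ L; and |w| ≥ p.
By the pumping lemma, w = xyz with |xy| ≤ p and |y| ≥ 1.
Since the first p symbols of w are all a's and |xy| ≤ p, y lies entirely in the leading a-block: y = a^k for some k with 1 ≤ k ≤ p.
Since 1 ≤ k ≤ p, k divides p!; set t = 1 + p!/k. Then xy^t z has p + (p!/k)·k = p + p! copies of a. Now the a-count is p+p! and (b-count)+1 = (p+p!-1)+1 = p+p!, so i ≠ j+1 fails. So xy^t z = a^{p+p!} b^{p+p!-1} ∉ L.
Contradiction. Therefore L is not regular.

a^{p+p!} b^{p+p!-1}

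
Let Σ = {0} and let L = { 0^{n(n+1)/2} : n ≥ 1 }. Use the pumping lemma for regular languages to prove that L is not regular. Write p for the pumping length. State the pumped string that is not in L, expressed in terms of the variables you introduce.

0^{p(p+1)/2+k}

Assume L is regular. Let p be the pumping length given by the pumping lemma.
Take w = 0^{p(p+1)/2} ∈ L with |w| = p(p+1)/2 ≥ p.
By the pumping lemma, w = xyz with |xy| ≤ p and y is nonempty.
Then y = 0^k for some k with 1 ≤ k ≤ p.
Pump with i = 2: xy^2z = 0^{p(p+1)/2+k}. Since 1 ≤ k ≤ p, p(p+1)/2 < p(p+1)/2+k ≤ p(p+1)/2+p < (p+1)(p+2)/2, so p(p+1)/2+k is strictly between consecutive triangular numbers. So xy^2z ∉ L.
This contradicts the pumping lemma, so L is not regular.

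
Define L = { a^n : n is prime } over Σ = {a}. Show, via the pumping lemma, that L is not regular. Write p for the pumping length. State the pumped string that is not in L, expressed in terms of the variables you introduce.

Assume L is regular. Let p be the pumping length given by the pumping lemma.
Let q be a prime with q ≥ p+2 (infinitely many primes exist), and take w = a^q ∈ L with |w| = q ≥ p.
By the pumping lemma, w = xyz with |xy| ≤ p and |y| ≥ 1.
Then y = a^k for some k with 1 ≤ k ≤ p.
Since 1 ≤ k ≤ p, |xz| = q-k. Pump with i = q+1: |xy^{q+1}z| = (q-k)+(q+1)k = q+qk = q(1+k), which is composite (both factors ≥ 2). So xy^{q+1}z = a^{q(1+k)} ∉ L.
Contradiction. Therefore L is not regular.

a^{q(1+k)}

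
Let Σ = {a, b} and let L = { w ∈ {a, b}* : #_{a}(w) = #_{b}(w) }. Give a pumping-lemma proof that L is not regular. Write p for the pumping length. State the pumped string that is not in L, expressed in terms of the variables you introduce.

Assume L is regular; let p be its pumping constant.
Choose w = a^p b^p ∈ L with |w| = 2p ≥ p.
The pumping lemma gives a decomposition w = xyz where |xy| ≤ p and |y| > 0.
The first p characters of w are a's, so xy (and hence y) consists only of a's. Write y = a^k, 1 ≤ k ≤ p.
Pump with i = 2: xy^2z = a^{p+k} b^p has p+k occurrences of a but only p of b. Since k ≥ 1 the counts differ, so xy^2z ∉ L.
Contradiction. Therefore L is not regular.

a^{p+k} b^p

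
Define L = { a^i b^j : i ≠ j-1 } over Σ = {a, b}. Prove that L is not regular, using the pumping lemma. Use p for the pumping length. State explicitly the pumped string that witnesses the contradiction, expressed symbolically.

Toward a contradiction, assume L is regular with pumping length p.
Choose w = a^p b^{p+p!+1}. Since p ≠ (p+p!+1)-1 = p+p!, w ∈ L; and |w| ≥ p.
The pumping lemma gives a decomposition w = xyz where |xy| ≤ p and y is nonempty.
Because |xy| ≤ p and w begins with p copies of a, we have y = a^k with 1 ≤ k ≤ p.
Since 1 ≤ k ≤ p, k divides p!; set t = 1 + p!/k. Then xy^t z has p + (p!/k)·k = p + p! copies of a. Now the a-count is p+p! and (b-count)-1 = (p+p!+1)-1 = p+p!, so i ≠ j-1 fails. So xy^t z = a^{p+p!} b^{p+p!+1} ∉ L.
This is a contradiction; hence L is not regular.

a^{p+p!} b^{p+p!+1}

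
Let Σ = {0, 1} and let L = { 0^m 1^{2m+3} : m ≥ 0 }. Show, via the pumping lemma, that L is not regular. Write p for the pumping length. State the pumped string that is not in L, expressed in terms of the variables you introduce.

Assume L is regular. Let p be the pumping length given by the pumping lemma.
Let w = 0^p 1^{2p+3} ∈ L; note |w| = 3p+3 ≥ p.
The pumping lemma gives a decomposition w = xyz where |xy| ≤ p and |y| > 0.
The first p characters of w are 0's, so xy (and hence y) consists only of 0's. Write y = 0^k, 1 ≤ k ≤ p.
Pump with i = 2: xy^2z = 0^{p+k} 1^{2p+3}. For this to lie in L we would need 2p+3 = 2(p+k)+3, which forces k = 0. But k ≥ 1, so xy^2z ∉ L.
This is a contradiction; hence L is not regular.

0^{p+k} 1^{2p+3}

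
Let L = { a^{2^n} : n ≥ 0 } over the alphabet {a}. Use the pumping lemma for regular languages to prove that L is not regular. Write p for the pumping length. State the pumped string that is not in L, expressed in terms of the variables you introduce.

Assume L is regular. Let p be the pumping length given by the pumping lemma.
Take w = a^{2^p} ∈ L with |w| = 2^p ≥ p.
Write w = xyz as guaranteed by the lemma, with |xy| ≤ p and |y| > 0.
Then y = a^k for some k with 1 ≤ k ≤ p.
Pump with i = 2: xy^2z = a^{2^p+k}. Since 1 ≤ k ≤ p < 2^p, we have 2^p < 2^p+k < 2^{p+1}, so 2^p+k is not a power of 2. So xy^2z ∉ L.
Contradiction. Therefore L is not regular.

a^{2^p+k}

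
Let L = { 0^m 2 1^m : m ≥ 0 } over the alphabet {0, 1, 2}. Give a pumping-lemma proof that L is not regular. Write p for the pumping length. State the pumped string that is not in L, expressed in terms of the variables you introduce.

Suppose for contradiction that L is regular, and let p be the pumping length.
Take w = 0^p 2 1^p ∈ L with |w| = 2p+1 ≥ p.
Write w = xyz as guaranteed by the lemma, with |xy| ≤ p and |y| ≥ 1.
The first p characters of w are 0's, so xy (and hence y) consists only of 0's. Write y = 0^k, 1 ≤ k ≤ p.
Pump with i = 2: xy^2z = 0^{p+k} 2 1^p, which would require p+k = p. But k ≥ 1, so xy^2z ∉ L.
This is a contradiction; hence L is not regular.

0^{p+k} 2 1^p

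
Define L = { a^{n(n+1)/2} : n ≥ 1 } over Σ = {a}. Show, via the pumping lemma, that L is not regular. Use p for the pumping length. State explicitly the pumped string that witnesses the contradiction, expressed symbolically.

a^{p(p+1)/2+k}

Toward a contradiction, assume L is regular with pumping length p.
Take w = a^{p(p+1)/2} ∈ L with |w| = p(p+1)/2 ≥ p.
By the pumping lemma, w = xyz with |xy| ≤ p and |y| > 0.
Then y = a^k for some k with 1 ≤ k ≤ p.
Pump with i = 2: xy^2z = a^{p(p+1)/2+k}. Since 1 ≤ k ≤ p, p(p+1)/2 < p(p+1)/2+k ≤ p(p+1)/2+p < (p+1)(p+2)/2, so p(p+1)/2+k is strictly between consecutive triangular numbers. So xy^2z ∉ L.
This is a contradiction; hence L is not regular.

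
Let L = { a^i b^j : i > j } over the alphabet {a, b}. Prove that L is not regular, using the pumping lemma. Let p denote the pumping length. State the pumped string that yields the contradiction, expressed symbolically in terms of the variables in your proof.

a^{p+1-k} b^p

Assume L is regular; let p be its pumping constant.
Choose w = a^{p+1} b^p ∈ L, with |w| = 2p+1 ≥ p.
Write w = xyz as guaranteed by the lemma, with |xy| ≤ p and y is nonempty.
Because |xy| ≤ p and w begins with p copies of a, we have y = a^k with 1 ≤ k ≤ p.
Consider xy^0z = xz = a^{p+1-k} b^p. Since k ≥ 1, the a-count p+1-k is at most p, so i > j fails; thus xz ∉ L.
This contradicts the pumping lemma, so L is not regular.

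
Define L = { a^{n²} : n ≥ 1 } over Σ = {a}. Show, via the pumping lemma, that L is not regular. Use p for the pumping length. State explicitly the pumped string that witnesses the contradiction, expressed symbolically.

Toward a contradiction, assume L is regular with pumping length p.
Take w = a^{p²} ∈ L with |w| = p² ≥ p.
By the pumping lemma, w = xyz with |xy| ≤ p and |y| > 0.
Then y = a^k for some k with 1 ≤ k ≤ p.
Pump with i = 2: xy^2z = a^{p²+k}. Since 1 ≤ k ≤ p, p² < p²+k ≤ p²+p < (p+1)², so p²+k lies strictly between consecutive squares and is not a perfect square. So xy^2z ∉ L.
This contradicts the pumping lemma, so L is not regular.

a^{p²+k}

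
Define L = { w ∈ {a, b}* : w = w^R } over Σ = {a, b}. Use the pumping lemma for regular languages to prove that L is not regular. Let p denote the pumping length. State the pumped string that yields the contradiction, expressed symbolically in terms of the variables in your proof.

Suppose for contradiction that L is regular, and let p be the pumping length.
Take w = a^p b a^p, a palindrome of length 2p+1 ≥ p.
The pumping lemma gives a decomposition w = xyz where |xy| ≤ p and y is nonempty.
The first p characters of w are a's, so xy (and hence y) consists only of a's. Write y = a^k, 1 ≤ k ≤ p.
Pump with i = 2: xy^2z = a^{p+k} b a^p. Its reverse is a^p b a^{p+k}, which differs from xy^2z since k ≥ 1. So xy^2z is not a palindrome and xy^2z ∉ L.
This is a contradiction; hence L is not regular.

a^{p+k} b a^p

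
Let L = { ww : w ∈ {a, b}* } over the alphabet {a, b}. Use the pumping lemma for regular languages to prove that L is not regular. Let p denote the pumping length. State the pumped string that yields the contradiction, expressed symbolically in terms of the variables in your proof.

Suppose for contradiction that L is regular, and let p be the pumping length.
Take w = a^p b^p a^p b^p = uu where u = a^pb^p; then w ∈ L and |w| = 4p ≥ p.
By the pumping lemma, w = xyz with |xy| ≤ p and y is nonempty.
The first p characters of w are a's, so xy (and hence y) consists only of a's. Write y = a^k, 1 ≤ k ≤ p.
Pump with i = 2: xy^2z = a^{p+k} b^p a^p b^p, of length 4p+k. Suppose this equals vv. The string starts with a and ends with b, so v does too; thus the boundary between the two copies of v is a b→a transition. There is exactly one such transition, at position 2p+k, so |v| = 2p+k and |vv| = 4p+2k ≠ 4p+k since k ≥ 1. So xy^2z ∉ L.
Contradiction. Therefore L is not regular.

a^{p+k} b^p a^p b^p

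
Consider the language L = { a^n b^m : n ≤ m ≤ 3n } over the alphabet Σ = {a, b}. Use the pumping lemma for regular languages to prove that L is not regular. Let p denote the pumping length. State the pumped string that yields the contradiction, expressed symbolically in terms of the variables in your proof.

a^{p+k} b^p

Suppose for contradiction that L is regular, and let p be the pumping length.
Take w = a^p b^p ∈ L (since p ≤ p ≤ 3p), with |w| = 2p ≥ p.
The pumping lemma gives a decomposition w = xyz where |xy| ≤ p and y is nonempty.
Because |xy| ≤ p and w begins with p copies of a, we have y = a^k with 1 ≤ k ≤ p.
Pump with i = 2: xy^2z = a^{p+k} b^p. Now n = p+k > p = m, so the condition n ≤ m fails. Thus xy^2z ∉ L.
This is a contradiction; hence L is not regular.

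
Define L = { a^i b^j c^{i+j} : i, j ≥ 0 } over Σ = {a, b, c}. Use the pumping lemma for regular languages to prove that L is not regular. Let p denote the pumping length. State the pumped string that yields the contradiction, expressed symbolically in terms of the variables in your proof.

a^{p+k} b^p c^{2p}

Toward a contradiction, assume L is regular with pumping length p.
Take w = a^p b^p c^{2p} ∈ L (with i=j=p, i+j=2p), |w| = 4p ≥ p.
By the pumping lemma, w = xyz with |xy| ≤ p and |y| > 0.
Since the first p symbols of w are all a's and |xy| ≤ p, y lies entirely in the leading a-block: y = a^k for some k with 1 ≤ k ≤ p.
Consider xy^2z = a^{p+k} b^p c^{2p}. Now the a- and b-counts sum to 2p+k, but the c-count is 2p ≠ 2p+k. So xy^2z ∉ L.
This is a contradiction; hence L is not regular.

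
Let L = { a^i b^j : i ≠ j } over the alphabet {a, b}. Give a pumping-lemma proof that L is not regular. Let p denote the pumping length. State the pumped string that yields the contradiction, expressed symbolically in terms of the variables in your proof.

a^{p+p!} b^{p+p!}

Suppose for contradiction that L is regular, and let p be the pumping length.
Choose w = a^p b^{p+p!}. Since p ≠ p+p!, w ∈ L; and |w| ≥ p.
The pumping lemma gives a decomposition w = xyz where |xy| ≤ p and |y| ≥ 1.
The first p characters of w are a's, so xy (and hence y) consists only of a's. Write y = a^k, 1 ≤ k ≤ p.
Since 1 ≤ k ≤ p, k divides p!; set t = 1 + p!/k. Then xy^t z has p + (p!/k)·k = p + p! copies of a. Now the a-count equals the b-count, so i ≠ j fails. So xy^t z = a^{p+p!} b^{p+p!} ∉ L.
This contradicts the pumping lemma, so L is not regular.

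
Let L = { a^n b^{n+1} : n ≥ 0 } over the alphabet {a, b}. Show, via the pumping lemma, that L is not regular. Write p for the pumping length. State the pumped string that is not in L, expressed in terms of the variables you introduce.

a^{p+k} b^{p+1}

Toward a contradiction, assume L is regular with pumping length p.
Let w = a^p b^{p+1} ∈ L; note |w| = 2p+1 ≥ p.
By the pumping lemma, w = xyz with |xy| ≤ p and |y| ≥ 1.
The first p characters of w are a's, so xy (and hence y) consists only of a's. Write y = a^k, 1 ≤ k ≤ p.
Pump with i = 2: xy^2z = a^{p+k} b^{p+1}. For this to lie in L we would need p+1 = (p+k)+1, which forces k = 0. But k ≥ 1, so xy^2z ∉ L.
This contradicts the pumping lemma, so L is not regular.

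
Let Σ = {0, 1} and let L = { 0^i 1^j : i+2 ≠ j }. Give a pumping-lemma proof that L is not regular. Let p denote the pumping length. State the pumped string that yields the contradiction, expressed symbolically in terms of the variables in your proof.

0^{p+p!} 1^{p+p!+2}

Assume L is regular. Let p be the pumping length given by the pumping lemma.
Choose w = 0^p 1^{p+p!+2}. Since p ≠ (p+p!+2)-2 = p+p!, w ∈ L; and |w| ≥ p.
By the pumping lemma, w = xyz with |xy| ≤ p and |y| ≥ 1.
Since the first p symbols of w are all 0's and |xy| ≤ p, y lies entirely in the leading 0-block: y = 0^k for some k with 1 ≤ k ≤ p.
Since 1 ≤ k ≤ p, k divides p!; set t = 1 + p!/k. Then xy^t z has p + (p!/k)·k = p + p! copies of 0. Now the 0-count is p+p! and (1-count)-2 = (p+p!+2)-2 = p+p!, so i+2 ≠ j fails. So xy^t z = 0^{p+p!} 1^{p+p!+2} ∉ L.
This is a contradiction; hence L is not regular.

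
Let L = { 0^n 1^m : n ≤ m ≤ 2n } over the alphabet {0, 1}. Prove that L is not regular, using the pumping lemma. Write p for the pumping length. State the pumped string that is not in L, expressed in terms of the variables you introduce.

0^{p+k} 1^p

Assume L is regular; let p be its pumping constant.
Take w = 0^p 1^p ∈ L (since p ≤ p ≤ 2p), with |w| = 2p ≥ p.
Write w = xyz as guaranteed by the lemma, with |xy| ≤ p and |y| ≥ 1.
Because |xy| ≤ p and w begins with p copies of 0, we have y = 0^k with 1 ≤ k ≤ p.
Pump with i = 2: xy^2z = 0^{p+k} 1^p. Now n = p+k > p = m, so the condition n ≤ m fails. Thus xy^2z ∉ L.
This is a contradiction; hence L is not regular.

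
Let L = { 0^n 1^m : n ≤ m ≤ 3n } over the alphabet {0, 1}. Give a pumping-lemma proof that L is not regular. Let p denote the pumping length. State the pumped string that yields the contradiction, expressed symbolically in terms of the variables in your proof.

Assume L is regular. Let p be the pumping length given by the pumping lemma.
Take w = 0^p 1^p ∈ L (since p ≤ p ≤ 3p), with |w| = 2p ≥ p.
By the pumping lemma, w = xyz with |xy| ≤ p and y is nonempty.
Because |xy| ≤ p and w begins with p copies of 0, we have y = 0^k with 1 ≤ k ≤ p.
Pump with i = 2: xy^2z = 0^{p+k} 1^p. Now n = p+k > p = m, so the condition n ≤ m fails. Thus xy^2z ∉ L.
This is a contradiction; hence L is not regular.

0^{p+k} 1^p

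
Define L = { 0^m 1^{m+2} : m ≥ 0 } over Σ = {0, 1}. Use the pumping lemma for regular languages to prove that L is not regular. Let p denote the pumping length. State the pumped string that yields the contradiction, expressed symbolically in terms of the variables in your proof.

0^{p+k} 1^{p+2}

Assume L is regular. Let p be the pumping length given by the pumping lemma.
Choose w = 0^p 1^{p+2}, which is in L with |w| = 2p+2 ≥ p.
The pumping lemma gives a decomposition w = xyz where |xy| ≤ p and y is nonempty.
Since the first p symbols of w are all 0's and |xy| ≤ p, y lies entirely in the leading 0-block: y = 0^k for some k with 1 ≤ k ≤ p.
Pump with i = 2: xy^2z = 0^{p+k} 1^{p+2}. For this to lie in L we would need p+2 = (p+k)+2, which forces k = 0. But k ≥ 1, so xy^2z ∉ L.
This is a contradiction; hence L is not regular.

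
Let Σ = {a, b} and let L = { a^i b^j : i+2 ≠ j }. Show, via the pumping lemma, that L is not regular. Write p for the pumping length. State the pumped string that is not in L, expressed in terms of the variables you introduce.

a^{p+p!} b^{p+p!+2}

Assume L is regular. Let p be the pumping length given by the pumping lemma.
Choose w = a^p b^{p+p!+2}. Since p ≠ (p+p!+2)-2 = p+p!, w ∈ L; and |w| ≥ p.
Write w = xyz as guaranteed by the lemma, with |xy| ≤ p and |y| ≥ 1.
Because |xy| ≤ p and w begins with p copies of a, we have y = a^k with 1 ≤ k ≤ p.
Since 1 ≤ k ≤ p, k divides p!; set t = 1 + p!/k. Then xy^t z has p + (p!/k)·k = p + p! copies of a. Now the a-count is p+p! and (b-count)-2 = (p+p!+2)-2 = p+p!, so i+2 ≠ j fails. So xy^t z = a^{p+p!} b^{p+p!+2} ∉ L.
This is a contradiction; hence L is not regular.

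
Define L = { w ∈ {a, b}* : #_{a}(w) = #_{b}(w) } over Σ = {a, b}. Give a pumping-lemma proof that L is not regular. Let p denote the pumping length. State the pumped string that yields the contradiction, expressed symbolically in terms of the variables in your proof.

Suppose for contradiction that L is regular, and let p be the pumping length.
Choose w = a^p b^p ∈ L with |w| = 2p ≥ p.
The pumping lemma gives a decomposition w = xyz where |xy| ≤ p and |y| > 0.
Since the first p symbols of w are all a's and |xy| ≤ p, y lies entirely in the leading a-block: y = a^k for some k with 1 ≤ k ≤ p.
Pump with i = 2: xy^2z = a^{p+k} b^p has p+k occurrences of a but only p of b. Since k ≥ 1 the counts differ, so xy^2z ∉ L.
This is a contradiction; hence L is not regular.

a^{p+k} b^p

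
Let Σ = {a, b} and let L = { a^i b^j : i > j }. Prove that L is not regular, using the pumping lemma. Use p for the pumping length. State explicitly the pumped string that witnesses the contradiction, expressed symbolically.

Assume L is regular; let p be its pumping constant.
Choose w = a^{p+1} b^p ∈ L, with |w| = 2p+1 ≥ p.
By the pumping lemma, w = xyz with |xy| ≤ p and y is nonempty.
Because |xy| ≤ p and w begins with p copies of a, we have y = a^k with 1 ≤ k ≤ p.
Consider xy^0z = xz = a^{p+1-k} b^p. Since k ≥ 1, the a-count p+1-k is at most p, so i > j fails; thus xz ∉ L.
This is a contradiction; hence L is not regular.

a^{p+1-k} b^p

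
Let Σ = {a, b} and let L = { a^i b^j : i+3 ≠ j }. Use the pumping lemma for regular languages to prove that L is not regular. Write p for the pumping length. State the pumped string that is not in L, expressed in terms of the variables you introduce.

Assume L is regular. Let p be the pumping length given by the pumping lemma.
Choose w = a^p b^{p+p!+3}. Since p ≠ (p+p!+3)-3 = p+p!, w ∈ L; and |w| ≥ p.
By the pumping lemma, w = xyz with |xy| ≤ p and y is nonempty.
Because |xy| ≤ p and w begins with p copies of a, we have y = a^k with 1 ≤ k ≤ p.
Since 1 ≤ k ≤ p, k divides p!; set t = 1 + p!/k. Then xy^t z has p + (p!/k)·k = p + p! copies of a. Now the a-count is p+p! and (b-count)-3 = (p+p!+3)-3 = p+p!, so i+3 ≠ j fails. So xy^t z = a^{p+p!} b^{p+p!+3} ∉ L.
This is a contradiction; hence L is not regular.

a^{p+p!} b^{p+p!+3}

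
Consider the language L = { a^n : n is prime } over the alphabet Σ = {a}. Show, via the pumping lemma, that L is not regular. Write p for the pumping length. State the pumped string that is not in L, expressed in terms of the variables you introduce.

a^{q(1+k)}

Assume L is regular. Let p be the pumping length given by the pumping lemma.
Let q be a prime with q ≥ p+2 (infinitely many primes exist), and take w = a^q ∈ L with |w| = q ≥ p.
The pumping lemma gives a decomposition w = xyz where |xy| ≤ p and |y| ≥ 1.
Then y = a^k for some k with 1 ≤ k ≤ p.
Since 1 ≤ k ≤ p, |xz| = q-k. Pump with i = q+1: |xy^{q+1}z| = (q-k)+(q+1)k = q+qk = q(1+k), which is composite (both factors ≥ 2). So xy^{q+1}z = a^{q(1+k)} ∉ L.
This contradicts the pumping lemma, so L is not regular.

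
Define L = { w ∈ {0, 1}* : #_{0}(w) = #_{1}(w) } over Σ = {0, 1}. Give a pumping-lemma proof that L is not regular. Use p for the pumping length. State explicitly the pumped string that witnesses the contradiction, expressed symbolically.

0^{p+k} 1^p

Assume L is regular; let p be its pumping constant.
Choose w = 0^p 1^p ∈ L with |w| = 2p ≥ p.
The pumping lemma gives a decomposition w = xyz where |xy| ≤ p and |y| > 0.
Because |xy| ≤ p and w begins with p copies of 0, we have y = 0^k with 1 ≤ k ≤ p.
Pump with i = 2: xy^2z = 0^{p+k} 1^p has p+k occurrences of 0 but only p of 1. Since k ≥ 1 the counts differ, so xy^2z ∉ L.
This contradicts the pumping lemma, so L is not regular.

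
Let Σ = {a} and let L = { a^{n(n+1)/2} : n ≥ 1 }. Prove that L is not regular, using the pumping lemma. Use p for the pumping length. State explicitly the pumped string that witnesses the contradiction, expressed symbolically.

Assume L is regular. Let p be the pumping length given by the pumping lemma.
Take w = a^{p(p+1)/2} ∈ L with |w| = p(p+1)/2 ≥ p.
By the pumping lemma, w = xyz with |xy| ≤ p and |y| > 0.
Then y = a^k for some k with 1 ≤ k ≤ p.
Pump with i = 2: xy^2z = a^{p(p+1)/2+k}. Since 1 ≤ k ≤ p, p(p+1)/2 < p(p+1)/2+k ≤ p(p+1)/2+p < (p+1)(p+2)/2, so p(p+1)/2+k is strictly between consecutive triangular numbers. So xy^2z ∉ L.
This is a contradiction; hence L is not regular.

a^{p(p+1)/2+k}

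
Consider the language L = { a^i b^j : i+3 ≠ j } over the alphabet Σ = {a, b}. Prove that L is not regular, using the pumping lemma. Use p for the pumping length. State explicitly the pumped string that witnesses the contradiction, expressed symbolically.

a^{p+p!} b^{p+p!+3}

Toward a contradiction, assume L is regular with pumping length p.
Choose w = a^p b^{p+p!+3}. Since p ≠ (p+p!+3)-3 = p+p!, w ∈ L; and |w| ≥ p.
The pumping lemma gives a decomposition w = xyz where |xy| ≤ p and |y| > 0.
Since the first p symbols of w are all a's and |xy| ≤ p, y lies entirely in the leading a-block: y = a^k for some k with 1 ≤ k ≤ p.
Since 1 ≤ k ≤ p, k divides p!; set t = 1 + p!/k. Then xy^t z has p + (p!/k)·k = p + p! copies of a. Now the a-count is p+p! and (b-count)-3 = (p+p!+3)-3 = p+p!, so i+3 ≠ j fails. So xy^t z = a^{p+p!} b^{p+p!+3} ∉ L.
This contradicts the pumping lemma, so L is not regular.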